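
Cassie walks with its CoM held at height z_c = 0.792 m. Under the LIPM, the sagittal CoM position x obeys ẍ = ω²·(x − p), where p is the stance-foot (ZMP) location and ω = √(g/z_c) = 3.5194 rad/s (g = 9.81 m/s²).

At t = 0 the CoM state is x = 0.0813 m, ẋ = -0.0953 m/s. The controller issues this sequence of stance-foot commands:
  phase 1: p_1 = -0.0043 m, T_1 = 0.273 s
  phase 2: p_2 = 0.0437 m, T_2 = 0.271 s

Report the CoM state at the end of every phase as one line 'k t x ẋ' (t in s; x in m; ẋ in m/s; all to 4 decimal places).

1 0.2730 0.0937 0.1933
2 0.5440 0.1790 0.4827

phase 1: p=-0.0043, T=0.273, ωT=0.960796, cosh=1.498182, sinh=1.115594; start (x,ẋ)=(0.081300, -0.095300) → end (x,ẋ)=(0.093736, 0.193308)
phase 2: p=0.0437, T=0.271, ωT=0.953757, cosh=1.490367, sinh=1.105076; start (x,ẋ)=(0.093736, 0.193308) → end (x,ẋ)=(0.178970, 0.482699)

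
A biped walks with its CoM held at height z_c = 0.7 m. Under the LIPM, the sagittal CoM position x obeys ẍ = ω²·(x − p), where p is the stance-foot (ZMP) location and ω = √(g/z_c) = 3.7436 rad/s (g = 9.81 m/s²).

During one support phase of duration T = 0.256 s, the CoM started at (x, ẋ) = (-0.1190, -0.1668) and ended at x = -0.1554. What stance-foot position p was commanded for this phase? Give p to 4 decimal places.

p = -0.1455

ωT = 3.7436·0.256 = 0.958362; cosh(ωT) = 1.495471, sinh(ωT) = 1.111950
x(T) = p + (x₀−p)·cosh(ωT) + (ẋ₀/ω)·sinh(ωT) ⇒ p·(1 − cosh) = x(T) − x₀·cosh − (ẋ₀/ω)·sinh
numerator   = -0.1554 − (-0.1190)·1.495471 − (-0.1668/3.7436)·1.111950 = 0.072105
denominator = 1 − 1.495471 = -0.495471
p = 0.072105 / -0.495471 = -0.1455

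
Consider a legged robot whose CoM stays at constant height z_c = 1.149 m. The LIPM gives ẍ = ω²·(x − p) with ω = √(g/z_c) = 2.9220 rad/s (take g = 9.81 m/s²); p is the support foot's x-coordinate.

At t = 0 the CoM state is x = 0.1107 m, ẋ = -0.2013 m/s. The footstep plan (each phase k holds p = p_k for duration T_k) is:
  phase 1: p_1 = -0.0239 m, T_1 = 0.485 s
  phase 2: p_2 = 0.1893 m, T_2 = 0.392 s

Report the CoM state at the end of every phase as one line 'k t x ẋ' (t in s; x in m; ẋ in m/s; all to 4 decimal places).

1 0.4850 0.1363 0.3240
2 0.8770 0.2542 0.3420

phase 1: p=-0.0239, T=0.485, ωT=1.417170, cosh=2.183914, sinh=1.941515; start (x,ẋ)=(0.110700, -0.201300) → end (x,ẋ)=(0.136302, 0.323978)
phase 2: p=0.1893, T=0.392, ωT=1.145424, cosh=1.730932, sinh=1.412843; start (x,ẋ)=(0.136302, 0.323978) → end (x,ẋ)=(0.254213, 0.341989)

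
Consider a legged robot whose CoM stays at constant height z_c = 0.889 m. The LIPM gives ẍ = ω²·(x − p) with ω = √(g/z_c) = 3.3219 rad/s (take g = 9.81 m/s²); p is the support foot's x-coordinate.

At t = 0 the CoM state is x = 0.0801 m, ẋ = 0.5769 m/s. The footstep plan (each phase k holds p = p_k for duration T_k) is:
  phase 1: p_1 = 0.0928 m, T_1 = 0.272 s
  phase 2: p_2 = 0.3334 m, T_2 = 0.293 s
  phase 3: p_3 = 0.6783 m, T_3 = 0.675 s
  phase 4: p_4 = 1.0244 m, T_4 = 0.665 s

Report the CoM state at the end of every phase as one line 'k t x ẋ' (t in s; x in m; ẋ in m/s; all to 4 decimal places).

1 0.2720 0.2537 0.7853
2 0.5650 0.4811 0.8873
3 1.2400 0.9827 1.1750
4 1.9050 2.4233 4.7913

phase 1: p=0.0928, T=0.272, ωT=0.903557, cosh=1.436747, sinh=1.031620; start (x,ẋ)=(0.080100, 0.576900) → end (x,ẋ)=(0.253710, 0.785337)
phase 2: p=0.3334, T=0.293, ωT=0.973317, cosh=1.512268, sinh=1.134440; start (x,ẋ)=(0.253710, 0.785337) → end (x,ẋ)=(0.481083, 0.887330)
phase 3: p=0.6783, T=0.675, ωT=2.242282, cosh=4.760506, sinh=4.654290; start (x,ẋ)=(0.481083, 0.887330) → end (x,ẋ)=(0.982680, 1.174953)
phase 4: p=1.0244, T=0.665, ωT=2.209064, cosh=4.608493, sinh=4.498690; start (x,ẋ)=(0.982680, 1.174953) → end (x,ẋ)=(2.423315, 4.791286)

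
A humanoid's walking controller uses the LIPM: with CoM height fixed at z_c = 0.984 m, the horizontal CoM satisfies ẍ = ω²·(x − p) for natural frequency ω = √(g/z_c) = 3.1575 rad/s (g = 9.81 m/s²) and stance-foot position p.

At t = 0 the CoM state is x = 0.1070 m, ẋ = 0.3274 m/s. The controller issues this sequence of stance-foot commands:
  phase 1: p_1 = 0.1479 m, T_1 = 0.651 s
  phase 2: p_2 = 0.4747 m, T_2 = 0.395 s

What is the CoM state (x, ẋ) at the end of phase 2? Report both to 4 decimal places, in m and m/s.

phase 1: p=0.1479, T=0.651, ωT=2.055532, cosh=3.969510, sinh=3.841486; start (x,ẋ)=(0.107000, 0.327400) → end (x,ẋ)=(0.383869, 0.803522)
phase 2: p=0.4747, T=0.395, ωT=1.247213, cosh=1.883966, sinh=1.596661; start (x,ẋ)=(0.383869, 0.803522) → end (x,ẋ)=(0.709897, 1.055888)

x = 0.7099, ẋ = 1.0559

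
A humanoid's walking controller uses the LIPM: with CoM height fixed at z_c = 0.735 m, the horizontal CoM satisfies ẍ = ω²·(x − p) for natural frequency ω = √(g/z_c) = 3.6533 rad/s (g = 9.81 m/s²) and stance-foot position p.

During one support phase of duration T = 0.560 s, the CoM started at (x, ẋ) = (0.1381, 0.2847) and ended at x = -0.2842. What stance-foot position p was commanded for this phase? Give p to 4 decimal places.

ωT = 3.6533·0.560 = 2.045848; cosh(ωT) = 3.932493, sinh(ωT) = 3.803223
x(T) = p + (x₀−p)·cosh(ωT) + (ẋ₀/ω)·sinh(ωT) ⇒ p·(1 − cosh) = x(T) − x₀·cosh − (ẋ₀/ω)·sinh
numerator   = -0.2842 − (0.1381)·3.932493 − (0.2847/3.6533)·3.803223 = -1.123661
denominator = 1 − 3.932493 = -2.932493
p = -1.123661 / -2.932493 = 0.3832

p = 0.3832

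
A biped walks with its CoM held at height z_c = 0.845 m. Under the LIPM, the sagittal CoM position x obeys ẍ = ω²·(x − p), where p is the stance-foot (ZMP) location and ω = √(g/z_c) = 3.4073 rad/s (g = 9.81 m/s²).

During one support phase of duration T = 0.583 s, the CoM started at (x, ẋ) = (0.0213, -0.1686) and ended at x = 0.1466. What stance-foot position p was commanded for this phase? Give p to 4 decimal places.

p = -0.0901

ωT = 3.4073·0.583 = 1.986456; cosh(ωT) = 3.713417, sinh(ωT) = 3.576236
x(T) = p + (x₀−p)·cosh(ωT) + (ẋ₀/ω)·sinh(ωT) ⇒ p·(1 − cosh) = x(T) − x₀·cosh − (ẋ₀/ω)·sinh
numerator   = 0.1466 − (0.0213)·3.713417 − (-0.1686/3.4073)·3.576236 = 0.244464
denominator = 1 − 3.713417 = -2.713417
p = 0.244464 / -2.713417 = -0.0901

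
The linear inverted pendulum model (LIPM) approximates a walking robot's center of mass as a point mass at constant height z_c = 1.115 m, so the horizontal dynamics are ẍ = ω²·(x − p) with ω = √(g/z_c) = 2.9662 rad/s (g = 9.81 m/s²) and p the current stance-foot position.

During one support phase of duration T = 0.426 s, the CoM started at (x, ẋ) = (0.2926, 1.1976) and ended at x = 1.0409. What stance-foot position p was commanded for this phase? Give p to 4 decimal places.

ωT = 2.9662·0.426 = 1.263601; cosh(ωT) = 1.910387, sinh(ωT) = 1.627753
x(T) = p + (x₀−p)·cosh(ωT) + (ẋ₀/ω)·sinh(ωT) ⇒ p·(1 − cosh) = x(T) − x₀·cosh − (ẋ₀/ω)·sinh
numerator   = 1.0409 − (0.2926)·1.910387 − (1.1976/2.9662)·1.627753 = -0.175283
denominator = 1 − 1.910387 = -0.910387
p = -0.175283 / -0.910387 = 0.1925

p = 0.1925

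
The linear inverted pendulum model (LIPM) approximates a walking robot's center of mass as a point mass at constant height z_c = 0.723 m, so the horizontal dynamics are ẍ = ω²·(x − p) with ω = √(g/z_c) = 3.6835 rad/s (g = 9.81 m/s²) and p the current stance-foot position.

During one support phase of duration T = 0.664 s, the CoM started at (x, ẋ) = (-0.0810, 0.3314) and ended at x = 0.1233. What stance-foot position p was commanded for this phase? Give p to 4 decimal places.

p = -0.0164

ωT = 3.6835·0.664 = 2.445844; cosh(ωT) = 5.813469, sinh(ωT) = 5.726816
x(T) = p + (x₀−p)·cosh(ωT) + (ẋ₀/ω)·sinh(ωT) ⇒ p·(1 − cosh) = x(T) − x₀·cosh − (ẋ₀/ω)·sinh
numerator   = 0.1233 − (-0.0810)·5.813469 − (0.3314/3.6835)·5.726816 = 0.078956
denominator = 1 − 5.813469 = -4.813469
p = 0.078956 / -4.813469 = -0.0164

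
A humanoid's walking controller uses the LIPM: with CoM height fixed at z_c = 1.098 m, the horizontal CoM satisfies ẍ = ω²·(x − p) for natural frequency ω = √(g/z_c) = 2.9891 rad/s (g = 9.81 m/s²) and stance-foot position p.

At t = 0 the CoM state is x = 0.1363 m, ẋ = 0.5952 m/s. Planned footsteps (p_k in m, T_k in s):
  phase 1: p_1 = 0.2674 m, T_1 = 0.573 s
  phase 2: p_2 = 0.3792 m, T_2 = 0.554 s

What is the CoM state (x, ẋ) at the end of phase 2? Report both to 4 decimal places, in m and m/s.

x = 1.0578, ẋ = 2.1261

phase 1: p=0.2674, T=0.573, ωT=1.712754, cosh=2.862290, sinh=2.681921; start (x,ẋ)=(0.136300, 0.595200) → end (x,ẋ)=(0.426187, 0.652668)
phase 2: p=0.3792, T=0.554, ωT=1.655961, cosh=2.714511, sinh=2.523602; start (x,ẋ)=(0.426187, 0.652668) → end (x,ẋ)=(1.057774, 2.126113)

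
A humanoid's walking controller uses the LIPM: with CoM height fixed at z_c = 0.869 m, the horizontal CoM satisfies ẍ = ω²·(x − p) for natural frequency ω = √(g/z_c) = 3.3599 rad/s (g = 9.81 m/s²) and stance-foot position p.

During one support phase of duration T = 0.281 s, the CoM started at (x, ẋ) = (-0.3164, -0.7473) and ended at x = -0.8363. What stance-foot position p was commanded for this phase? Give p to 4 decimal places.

ωT = 3.3599·0.281 = 0.944132; cosh(ωT) = 1.479799, sinh(ωT) = 1.090782
x(T) = p + (x₀−p)·cosh(ωT) + (ẋ₀/ω)·sinh(ωT) ⇒ p·(1 − cosh) = x(T) − x₀·cosh − (ẋ₀/ω)·sinh
numerator   = -0.8363 − (-0.3164)·1.479799 − (-0.7473/3.3599)·1.090782 = -0.125483
denominator = 1 − 1.479799 = -0.479799
p = -0.125483 / -0.479799 = 0.2615

p = 0.2615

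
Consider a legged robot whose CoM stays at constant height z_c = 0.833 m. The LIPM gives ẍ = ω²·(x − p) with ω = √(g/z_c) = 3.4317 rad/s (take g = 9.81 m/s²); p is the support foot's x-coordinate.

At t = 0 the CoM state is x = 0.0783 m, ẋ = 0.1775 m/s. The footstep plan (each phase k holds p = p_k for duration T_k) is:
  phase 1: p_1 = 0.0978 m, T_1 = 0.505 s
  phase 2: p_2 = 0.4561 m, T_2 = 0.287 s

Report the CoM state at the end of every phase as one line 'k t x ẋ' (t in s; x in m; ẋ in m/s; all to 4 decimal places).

1 0.5050 0.1827 0.3344
2 0.7920 0.1512 -0.5709

phase 1: p=0.0978, T=0.505, ωT=1.733009, cosh=2.917201, sinh=2.740449; start (x,ẋ)=(0.078300, 0.177500) → end (x,ẋ)=(0.182661, 0.334417)
phase 2: p=0.4561, T=0.287, ωT=0.984898, cosh=1.525508, sinh=1.152031; start (x,ẋ)=(0.182661, 0.334417) → end (x,ẋ)=(0.151231, -0.570866)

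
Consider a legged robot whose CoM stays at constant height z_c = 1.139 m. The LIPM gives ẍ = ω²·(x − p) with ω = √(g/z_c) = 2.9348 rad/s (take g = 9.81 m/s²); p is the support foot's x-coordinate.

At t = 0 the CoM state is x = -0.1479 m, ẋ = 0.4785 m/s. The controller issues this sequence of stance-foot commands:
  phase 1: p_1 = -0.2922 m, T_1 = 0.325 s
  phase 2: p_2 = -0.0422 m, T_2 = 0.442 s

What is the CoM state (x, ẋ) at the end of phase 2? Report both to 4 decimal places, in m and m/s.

phase 1: p=-0.2922, T=0.325, ωT=0.953810, cosh=1.490425, sinh=1.105155; start (x,ẋ)=(-0.147900, 0.478500) → end (x,ẋ)=(0.103057, 1.181192)
phase 2: p=-0.0422, T=0.442, ωT=1.297182, cosh=1.966135, sinh=1.692834; start (x,ẋ)=(0.103057, 1.181192) → end (x,ẋ)=(0.924723, 3.044038)

x = 0.9247, ẋ = 3.0440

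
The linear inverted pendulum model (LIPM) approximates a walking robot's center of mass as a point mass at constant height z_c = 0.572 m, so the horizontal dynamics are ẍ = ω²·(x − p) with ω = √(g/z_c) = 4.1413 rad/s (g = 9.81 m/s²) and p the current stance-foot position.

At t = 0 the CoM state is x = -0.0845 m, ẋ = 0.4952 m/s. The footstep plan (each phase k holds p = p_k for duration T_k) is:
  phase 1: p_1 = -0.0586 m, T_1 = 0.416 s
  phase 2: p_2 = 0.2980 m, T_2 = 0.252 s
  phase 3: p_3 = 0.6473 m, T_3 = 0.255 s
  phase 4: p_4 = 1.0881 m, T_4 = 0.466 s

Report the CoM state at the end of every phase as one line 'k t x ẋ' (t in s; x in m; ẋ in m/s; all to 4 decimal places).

1 0.4160 0.1907 1.1400
2 0.6680 0.4691 1.2667
3 0.9230 0.7467 1.1089
4 1.3890 0.7902 -0.8674

phase 1: p=-0.0586, T=0.416, ωT=1.722781, cosh=2.889324, sinh=2.710755; start (x,ẋ)=(-0.084500, 0.495200) → end (x,ẋ)=(0.190708, 1.140039)
phase 2: p=0.2980, T=0.252, ωT=1.043608, cosh=1.595812, sinh=1.243630; start (x,ẋ)=(0.190708, 1.140039) → end (x,ẋ)=(0.469135, 1.266706)
phase 3: p=0.6473, T=0.255, ωT=1.056032, cosh=1.611386, sinh=1.263553; start (x,ẋ)=(0.469135, 1.266706) → end (x,ẋ)=(0.746692, 1.108857)
phase 4: p=1.0881, T=0.466, ωT=1.929846, cosh=3.516809, sinh=3.371639; start (x,ẋ)=(0.746692, 1.108857) → end (x,ẋ)=(0.790208, -0.867433)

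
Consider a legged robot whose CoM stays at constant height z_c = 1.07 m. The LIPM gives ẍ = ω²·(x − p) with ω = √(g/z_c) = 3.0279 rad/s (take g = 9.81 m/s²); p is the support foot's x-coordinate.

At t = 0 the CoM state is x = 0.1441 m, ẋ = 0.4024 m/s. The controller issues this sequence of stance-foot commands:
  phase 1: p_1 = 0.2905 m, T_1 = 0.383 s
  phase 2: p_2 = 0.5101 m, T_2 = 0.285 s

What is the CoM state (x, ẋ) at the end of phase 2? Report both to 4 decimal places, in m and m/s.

x = 0.1340, ẋ = -0.7463

phase 1: p=0.2905, T=0.383, ωT=1.159686, cosh=1.751258, sinh=1.437673; start (x,ẋ)=(0.144100, 0.402400) → end (x,ẋ)=(0.225179, 0.067408)
phase 2: p=0.5101, T=0.285, ωT=0.862951, cosh=1.396030, sinh=0.974115; start (x,ẋ)=(0.225179, 0.067408) → end (x,ẋ)=(0.134027, -0.746278)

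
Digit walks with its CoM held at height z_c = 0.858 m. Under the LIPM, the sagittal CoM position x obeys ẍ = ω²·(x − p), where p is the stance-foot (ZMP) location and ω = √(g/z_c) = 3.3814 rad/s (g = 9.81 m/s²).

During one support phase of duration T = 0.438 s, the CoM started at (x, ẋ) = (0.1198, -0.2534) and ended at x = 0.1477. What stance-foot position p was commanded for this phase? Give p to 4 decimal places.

p = -0.0205

ωT = 3.3814·0.438 = 1.481053; cosh(ωT) = 2.312486, sinh(ωT) = 2.085088
x(T) = p + (x₀−p)·cosh(ωT) + (ẋ₀/ω)·sinh(ωT) ⇒ p·(1 − cosh) = x(T) − x₀·cosh − (ẋ₀/ω)·sinh
numerator   = 0.1477 − (0.1198)·2.312486 − (-0.2534/3.3814)·2.085088 = 0.026919
denominator = 1 − 2.312486 = -1.312486
p = 0.026919 / -1.312486 = -0.0205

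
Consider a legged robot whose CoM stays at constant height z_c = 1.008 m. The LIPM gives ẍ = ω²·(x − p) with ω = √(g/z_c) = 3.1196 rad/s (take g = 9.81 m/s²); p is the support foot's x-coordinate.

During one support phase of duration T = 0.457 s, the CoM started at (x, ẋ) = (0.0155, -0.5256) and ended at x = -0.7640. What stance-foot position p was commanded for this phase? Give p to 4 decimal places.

p = 0.3897

ωT = 3.1196·0.457 = 1.425657; cosh(ωT) = 2.200471, sinh(ωT) = 1.960120
x(T) = p + (x₀−p)·cosh(ωT) + (ẋ₀/ω)·sinh(ωT) ⇒ p·(1 − cosh) = x(T) − x₀·cosh − (ẋ₀/ω)·sinh
numerator   = -0.7640 − (0.0155)·2.200471 − (-0.5256/3.1196)·1.960120 = -0.467860
denominator = 1 − 2.200471 = -1.200471
p = -0.467860 / -1.200471 = 0.3897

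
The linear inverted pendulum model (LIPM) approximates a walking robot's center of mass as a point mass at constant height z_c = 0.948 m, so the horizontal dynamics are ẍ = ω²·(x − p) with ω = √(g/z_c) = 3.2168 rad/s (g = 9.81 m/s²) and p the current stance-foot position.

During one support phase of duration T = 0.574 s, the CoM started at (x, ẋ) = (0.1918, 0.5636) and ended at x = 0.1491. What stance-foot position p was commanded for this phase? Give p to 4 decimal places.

p = 0.4517

ωT = 3.2168·0.574 = 1.846443; cosh(ωT) = 3.247518, sinh(ωT) = 3.089721
x(T) = p + (x₀−p)·cosh(ωT) + (ẋ₀/ω)·sinh(ωT) ⇒ p·(1 − cosh) = x(T) − x₀·cosh − (ẋ₀/ω)·sinh
numerator   = 0.1491 − (0.1918)·3.247518 − (0.5636/3.2168)·3.089721 = -1.015109
denominator = 1 − 3.247518 = -2.247518
p = -1.015109 / -2.247518 = 0.4517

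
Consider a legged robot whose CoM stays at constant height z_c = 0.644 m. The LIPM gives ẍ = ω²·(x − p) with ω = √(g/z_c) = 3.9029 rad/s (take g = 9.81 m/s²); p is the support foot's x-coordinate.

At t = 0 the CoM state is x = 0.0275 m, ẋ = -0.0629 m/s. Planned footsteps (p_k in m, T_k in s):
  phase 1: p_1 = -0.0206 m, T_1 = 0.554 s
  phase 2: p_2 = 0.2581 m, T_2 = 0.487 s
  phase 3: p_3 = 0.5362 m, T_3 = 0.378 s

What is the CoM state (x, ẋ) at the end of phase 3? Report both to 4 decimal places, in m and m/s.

x = -0.1192, ẋ = -2.2735

phase 1: p=-0.0206, T=0.554, ωT=2.162207, cosh=4.402682, sinh=4.287611; start (x,ẋ)=(0.027500, -0.062900) → end (x,ẋ)=(0.122069, 0.527982)
phase 2: p=0.2581, T=0.487, ωT=1.900712, cosh=3.420060, sinh=3.270598; start (x,ẋ)=(0.122069, 0.527982) → end (x,ẋ)=(0.235310, 0.069319)
phase 3: p=0.5362, T=0.378, ωT=1.475296, cosh=2.300521, sinh=2.071810; start (x,ẋ)=(0.235310, 0.069319) → end (x,ẋ)=(-0.119206, -2.273544)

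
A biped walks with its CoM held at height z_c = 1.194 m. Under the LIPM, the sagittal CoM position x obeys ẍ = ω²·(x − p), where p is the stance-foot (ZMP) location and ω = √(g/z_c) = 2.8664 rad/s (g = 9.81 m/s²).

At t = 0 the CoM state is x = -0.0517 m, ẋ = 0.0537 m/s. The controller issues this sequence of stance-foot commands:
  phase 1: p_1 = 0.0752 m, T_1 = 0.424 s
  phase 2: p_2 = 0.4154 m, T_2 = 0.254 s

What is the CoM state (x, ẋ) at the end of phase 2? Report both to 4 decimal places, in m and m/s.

phase 1: p=0.0752, T=0.424, ωT=1.215354, cosh=1.834046, sinh=1.537440; start (x,ẋ)=(-0.051700, 0.053700) → end (x,ẋ)=(-0.128738, -0.460750)
phase 2: p=0.4154, T=0.254, ωT=0.728066, cosh=1.276956, sinh=0.794114; start (x,ẋ)=(-0.128738, -0.460750) → end (x,ẋ)=(-0.407087, -1.826950)

x = -0.4071, ẋ = -1.8269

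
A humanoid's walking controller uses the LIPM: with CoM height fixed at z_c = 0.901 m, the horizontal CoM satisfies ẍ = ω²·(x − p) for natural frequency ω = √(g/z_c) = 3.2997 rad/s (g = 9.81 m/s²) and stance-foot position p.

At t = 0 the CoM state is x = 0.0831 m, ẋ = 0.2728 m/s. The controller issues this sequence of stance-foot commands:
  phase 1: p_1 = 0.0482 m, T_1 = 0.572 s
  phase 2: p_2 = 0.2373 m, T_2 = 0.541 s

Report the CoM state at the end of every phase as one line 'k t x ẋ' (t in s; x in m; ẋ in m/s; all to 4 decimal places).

1 0.5720 0.4327 1.2927
2 1.1130 1.9707 5.8284

phase 1: p=0.0482, T=0.572, ωT=1.887428, cosh=3.376914, sinh=3.225454; start (x,ẋ)=(0.083100, 0.272800) → end (x,ẋ)=(0.432716, 1.292664)
phase 2: p=0.2373, T=0.541, ωT=1.785138, cosh=3.064087, sinh=2.896313; start (x,ẋ)=(0.432716, 1.292664) → end (x,ẋ)=(1.970708, 5.828420)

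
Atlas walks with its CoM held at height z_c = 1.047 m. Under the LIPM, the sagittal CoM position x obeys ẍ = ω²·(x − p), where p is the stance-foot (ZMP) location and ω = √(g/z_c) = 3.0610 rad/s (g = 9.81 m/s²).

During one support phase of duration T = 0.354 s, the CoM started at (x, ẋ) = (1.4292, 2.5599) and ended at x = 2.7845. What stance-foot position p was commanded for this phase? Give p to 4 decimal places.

ωT = 3.0610·0.354 = 1.083594; cosh(ωT) = 1.646829, sinh(ωT) = 1.308452
x(T) = p + (x₀−p)·cosh(ωT) + (ẋ₀/ω)·sinh(ωT) ⇒ p·(1 − cosh) = x(T) − x₀·cosh − (ẋ₀/ω)·sinh
numerator   = 2.7845 − (1.4292)·1.646829 − (2.5599/3.0610)·1.308452 = -0.663401
denominator = 1 − 1.646829 = -0.646829
p = -0.663401 / -0.646829 = 1.0256

p = 1.0256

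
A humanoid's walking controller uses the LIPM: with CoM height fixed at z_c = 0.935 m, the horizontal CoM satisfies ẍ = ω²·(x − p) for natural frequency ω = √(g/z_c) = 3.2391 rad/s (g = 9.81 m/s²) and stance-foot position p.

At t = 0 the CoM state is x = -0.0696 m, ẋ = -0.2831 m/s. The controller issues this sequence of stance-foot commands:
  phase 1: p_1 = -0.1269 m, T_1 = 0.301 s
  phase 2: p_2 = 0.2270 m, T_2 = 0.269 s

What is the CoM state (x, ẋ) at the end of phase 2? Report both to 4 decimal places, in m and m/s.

x = -0.3539, ẋ = -1.4759

phase 1: p=-0.1269, T=0.301, ωT=0.974969, cosh=1.514145, sinh=1.136941; start (x,ẋ)=(-0.069600, -0.283100) → end (x,ẋ)=(-0.139509, -0.217638)
phase 2: p=0.2270, T=0.269, ωT=0.871318, cosh=1.404229, sinh=0.985829; start (x,ẋ)=(-0.139509, -0.217638) → end (x,ẋ)=(-0.353901, -1.475950)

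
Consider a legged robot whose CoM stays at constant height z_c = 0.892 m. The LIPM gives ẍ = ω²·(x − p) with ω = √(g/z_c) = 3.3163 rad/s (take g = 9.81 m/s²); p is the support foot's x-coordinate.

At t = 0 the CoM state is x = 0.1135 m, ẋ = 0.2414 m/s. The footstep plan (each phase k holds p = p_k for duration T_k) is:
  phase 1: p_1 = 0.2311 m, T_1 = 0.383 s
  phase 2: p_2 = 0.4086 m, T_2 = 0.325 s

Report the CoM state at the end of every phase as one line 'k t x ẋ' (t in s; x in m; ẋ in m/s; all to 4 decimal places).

1 0.3830 0.1246 -0.1760
2 0.7080 -0.1259 -1.5119

phase 1: p=0.2311, T=0.383, ωT=1.270143, cosh=1.921076, sinh=1.640285; start (x,ẋ)=(0.113500, 0.241400) → end (x,ẋ)=(0.124581, -0.175958)
phase 2: p=0.4086, T=0.325, ωT=1.077797, cosh=1.639273, sinh=1.298928; start (x,ẋ)=(0.124581, -0.175958) → end (x,ẋ)=(-0.125904, -1.511894)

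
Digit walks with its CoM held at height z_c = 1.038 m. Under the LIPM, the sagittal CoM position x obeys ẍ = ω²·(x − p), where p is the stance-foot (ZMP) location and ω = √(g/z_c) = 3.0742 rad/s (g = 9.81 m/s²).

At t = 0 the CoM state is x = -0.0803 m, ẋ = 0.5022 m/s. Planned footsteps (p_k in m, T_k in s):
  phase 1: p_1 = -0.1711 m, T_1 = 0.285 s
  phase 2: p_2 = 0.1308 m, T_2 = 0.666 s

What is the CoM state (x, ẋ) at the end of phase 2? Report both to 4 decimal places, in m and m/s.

phase 1: p=-0.1711, T=0.285, ωT=0.876147, cosh=1.409006, sinh=0.992622; start (x,ẋ)=(-0.080300, 0.502200) → end (x,ẋ)=(0.118992, 0.984681)
phase 2: p=0.1308, T=0.666, ωT=2.047417, cosh=3.938466, sinh=3.809398; start (x,ẋ)=(0.118992, 0.984681) → end (x,ẋ)=(1.304463, 3.739851)

x = 1.3045, ẋ = 3.7399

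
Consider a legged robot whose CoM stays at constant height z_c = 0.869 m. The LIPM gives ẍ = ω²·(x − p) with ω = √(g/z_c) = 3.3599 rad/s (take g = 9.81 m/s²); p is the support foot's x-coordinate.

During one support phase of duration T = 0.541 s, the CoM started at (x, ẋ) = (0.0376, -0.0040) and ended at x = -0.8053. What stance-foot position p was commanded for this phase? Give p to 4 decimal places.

ωT = 3.3599·0.541 = 1.817706; cosh(ωT) = 3.160057, sinh(ωT) = 2.997659
x(T) = p + (x₀−p)·cosh(ωT) + (ẋ₀/ω)·sinh(ωT) ⇒ p·(1 − cosh) = x(T) − x₀·cosh − (ẋ₀/ω)·sinh
numerator   = -0.8053 − (0.0376)·3.160057 − (-0.0040/3.3599)·2.997659 = -0.920549
denominator = 1 − 3.160057 = -2.160057
p = -0.920549 / -2.160057 = 0.4262

p = 0.4262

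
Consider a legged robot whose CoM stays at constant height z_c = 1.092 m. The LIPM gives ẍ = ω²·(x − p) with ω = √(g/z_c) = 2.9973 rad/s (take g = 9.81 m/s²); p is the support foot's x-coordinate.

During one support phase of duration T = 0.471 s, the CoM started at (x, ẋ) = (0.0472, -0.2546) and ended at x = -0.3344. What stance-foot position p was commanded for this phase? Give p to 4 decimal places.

p = 0.2327

ωT = 2.9973·0.471 = 1.411728; cosh(ωT) = 2.173381, sinh(ωT) = 1.929659
x(T) = p + (x₀−p)·cosh(ωT) + (ẋ₀/ω)·sinh(ωT) ⇒ p·(1 − cosh) = x(T) − x₀·cosh − (ẋ₀/ω)·sinh
numerator   = -0.3344 − (0.0472)·2.173381 − (-0.2546/2.9973)·1.929659 = -0.273072
denominator = 1 − 2.173381 = -1.173381
p = -0.273072 / -1.173381 = 0.2327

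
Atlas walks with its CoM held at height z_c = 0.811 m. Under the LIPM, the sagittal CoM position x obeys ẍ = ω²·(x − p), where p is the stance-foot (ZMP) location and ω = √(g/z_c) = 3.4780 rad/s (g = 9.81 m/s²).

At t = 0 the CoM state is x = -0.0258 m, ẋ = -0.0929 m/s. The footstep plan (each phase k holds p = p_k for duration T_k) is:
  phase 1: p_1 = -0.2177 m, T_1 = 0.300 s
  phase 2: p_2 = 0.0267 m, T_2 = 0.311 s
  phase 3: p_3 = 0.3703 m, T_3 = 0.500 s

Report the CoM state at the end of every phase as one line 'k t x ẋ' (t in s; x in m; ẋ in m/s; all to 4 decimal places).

1 0.3000 0.0553 0.6816
2 0.6110 0.3295 1.2505
3 1.1110 1.2421 3.2769

phase 1: p=-0.2177, T=0.300, ωT=1.043400, cosh=1.595554, sinh=1.243299; start (x,ẋ)=(-0.025800, -0.092900) → end (x,ẋ)=(0.055277, 0.681586)
phase 2: p=0.0267, T=0.311, ωT=1.081658, cosh=1.644299, sinh=1.305266; start (x,ẋ)=(0.055277, 0.681586) → end (x,ẋ)=(0.329484, 1.250464)
phase 3: p=0.3703, T=0.500, ωT=1.739000, cosh=2.933672, sinh=2.757976; start (x,ẋ)=(0.329484, 1.250464) → end (x,ẋ)=(1.242148, 3.276931)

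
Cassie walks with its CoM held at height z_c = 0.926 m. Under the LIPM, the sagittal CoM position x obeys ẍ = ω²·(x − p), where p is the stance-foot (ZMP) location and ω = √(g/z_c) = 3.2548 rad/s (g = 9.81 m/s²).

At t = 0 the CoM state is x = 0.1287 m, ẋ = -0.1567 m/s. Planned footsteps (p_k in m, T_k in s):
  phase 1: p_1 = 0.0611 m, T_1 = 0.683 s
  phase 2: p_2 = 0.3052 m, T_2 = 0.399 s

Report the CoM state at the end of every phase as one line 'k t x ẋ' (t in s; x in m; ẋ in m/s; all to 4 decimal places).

phase 1: p=0.0611, T=0.683, ωT=2.223028, cosh=4.671769, sinh=4.563488; start (x,ẋ)=(0.128700, -0.156700) → end (x,ẋ)=(0.157206, 0.272013)
phase 2: p=0.3052, T=0.399, ωT=1.298665, cosh=1.968649, sinh=1.695753; start (x,ẋ)=(0.157206, 0.272013) → end (x,ẋ)=(0.155570, -0.281332)

1 0.6830 0.1572 0.2720
2 1.0820 0.1556 -0.2813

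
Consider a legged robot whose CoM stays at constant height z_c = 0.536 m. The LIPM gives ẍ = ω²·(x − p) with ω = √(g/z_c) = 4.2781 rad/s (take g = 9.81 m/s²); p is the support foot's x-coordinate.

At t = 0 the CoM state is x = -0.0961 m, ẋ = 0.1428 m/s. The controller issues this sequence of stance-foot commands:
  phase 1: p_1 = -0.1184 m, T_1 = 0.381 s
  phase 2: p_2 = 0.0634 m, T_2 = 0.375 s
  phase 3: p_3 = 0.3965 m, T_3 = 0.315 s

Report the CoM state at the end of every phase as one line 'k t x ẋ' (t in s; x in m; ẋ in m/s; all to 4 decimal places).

phase 1: p=-0.1184, T=0.381, ωT=1.629956, cosh=2.649794, sinh=2.453856; start (x,ẋ)=(-0.096100, 0.142800) → end (x,ẋ)=(0.022598, 0.612493)
phase 2: p=0.0634, T=0.375, ωT=1.604288, cosh=2.587673, sinh=2.386641; start (x,ẋ)=(0.022598, 0.612493) → end (x,ẋ)=(0.299513, 1.168335)
phase 3: p=0.3965, T=0.315, ωT=1.347602, cosh=2.054024, sinh=1.794161; start (x,ẋ)=(0.299513, 1.168335) → end (x,ẋ)=(0.687265, 1.655350)

1 0.3810 0.0226 0.6125
2 0.7560 0.2995 1.1683
3 1.0710 0.6873 1.6554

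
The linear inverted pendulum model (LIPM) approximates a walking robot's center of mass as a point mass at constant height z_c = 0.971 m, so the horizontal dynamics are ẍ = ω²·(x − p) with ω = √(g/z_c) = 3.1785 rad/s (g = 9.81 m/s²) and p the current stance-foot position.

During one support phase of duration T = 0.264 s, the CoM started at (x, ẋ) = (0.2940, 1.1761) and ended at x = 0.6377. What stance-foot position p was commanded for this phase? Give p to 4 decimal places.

p = 0.3061

ωT = 3.1785·0.264 = 0.839124; cosh(ωT) = 1.373214, sinh(ωT) = 0.941125
x(T) = p + (x₀−p)·cosh(ωT) + (ẋ₀/ω)·sinh(ωT) ⇒ p·(1 − cosh) = x(T) − x₀·cosh − (ẋ₀/ω)·sinh
numerator   = 0.6377 − (0.2940)·1.373214 − (1.1761/3.1785)·0.941125 = -0.114257
denominator = 1 − 1.373214 = -0.373214
p = -0.114257 / -0.373214 = 0.3061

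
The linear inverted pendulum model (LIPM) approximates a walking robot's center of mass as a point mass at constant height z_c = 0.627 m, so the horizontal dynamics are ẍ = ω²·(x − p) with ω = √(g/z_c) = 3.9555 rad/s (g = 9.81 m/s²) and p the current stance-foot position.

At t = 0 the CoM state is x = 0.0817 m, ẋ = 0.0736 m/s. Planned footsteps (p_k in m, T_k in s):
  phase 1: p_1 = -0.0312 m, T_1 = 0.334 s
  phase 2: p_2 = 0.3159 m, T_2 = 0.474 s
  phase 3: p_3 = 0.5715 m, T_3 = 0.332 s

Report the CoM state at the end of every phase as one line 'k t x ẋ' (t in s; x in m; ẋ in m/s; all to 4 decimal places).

1 0.3340 0.2278 0.9250
2 0.8080 0.7664 1.9771
3 1.1400 1.8220 5.2707

phase 1: p=-0.0312, T=0.334, ωT=1.321137, cosh=2.007256, sinh=1.740424; start (x,ẋ)=(0.081700, 0.073600) → end (x,ẋ)=(0.227803, 0.924966)
phase 2: p=0.3159, T=0.474, ωT=1.874907, cosh=3.336791, sinh=3.183422; start (x,ẋ)=(0.227803, 0.924966) → end (x,ẋ)=(0.766360, 1.977101)
phase 3: p=0.5715, T=0.332, ωT=1.313226, cosh=1.993550, sinh=1.724599; start (x,ẋ)=(0.766360, 1.977101) → end (x,ẋ)=(1.821980, 5.270718)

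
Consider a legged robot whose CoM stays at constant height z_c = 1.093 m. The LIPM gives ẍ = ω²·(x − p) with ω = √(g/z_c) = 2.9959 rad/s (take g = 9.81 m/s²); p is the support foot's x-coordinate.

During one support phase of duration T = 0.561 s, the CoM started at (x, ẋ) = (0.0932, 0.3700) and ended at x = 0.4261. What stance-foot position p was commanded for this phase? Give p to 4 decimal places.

p = 0.0860

ωT = 2.9959·0.561 = 1.680700; cosh(ωT) = 2.777778, sinh(ωT) = 2.591535
x(T) = p + (x₀−p)·cosh(ωT) + (ẋ₀/ω)·sinh(ωT) ⇒ p·(1 − cosh) = x(T) − x₀·cosh − (ẋ₀/ω)·sinh
numerator   = 0.4261 − (0.0932)·2.777778 − (0.3700/2.9959)·2.591535 = -0.152849
denominator = 1 − 2.777778 = -1.777778
p = -0.152849 / -1.777778 = 0.0860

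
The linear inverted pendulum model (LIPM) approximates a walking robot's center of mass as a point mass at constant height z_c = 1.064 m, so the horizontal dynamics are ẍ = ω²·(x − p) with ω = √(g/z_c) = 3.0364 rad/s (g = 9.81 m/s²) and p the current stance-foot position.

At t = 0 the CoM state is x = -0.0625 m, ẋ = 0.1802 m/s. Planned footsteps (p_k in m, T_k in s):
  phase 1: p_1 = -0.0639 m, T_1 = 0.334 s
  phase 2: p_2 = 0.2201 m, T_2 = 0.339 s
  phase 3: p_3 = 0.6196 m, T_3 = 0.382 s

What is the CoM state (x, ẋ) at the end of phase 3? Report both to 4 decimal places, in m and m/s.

phase 1: p=-0.0639, T=0.334, ωT=1.014158, cosh=1.559874, sinh=1.197166; start (x,ẋ)=(-0.062500, 0.180200) → end (x,ẋ)=(0.009332, 0.286178)
phase 2: p=0.2201, T=0.339, ωT=1.029340, cosh=1.578230, sinh=1.220987; start (x,ẋ)=(0.009332, 0.286178) → end (x,ẋ)=(0.002536, -0.329749)
phase 3: p=0.6196, T=0.382, ωT=1.159905, cosh=1.751573, sinh=1.438057; start (x,ẋ)=(0.002536, -0.329749) → end (x,ẋ)=(-0.617403, -3.271998)

x = -0.6174, ẋ = -3.2720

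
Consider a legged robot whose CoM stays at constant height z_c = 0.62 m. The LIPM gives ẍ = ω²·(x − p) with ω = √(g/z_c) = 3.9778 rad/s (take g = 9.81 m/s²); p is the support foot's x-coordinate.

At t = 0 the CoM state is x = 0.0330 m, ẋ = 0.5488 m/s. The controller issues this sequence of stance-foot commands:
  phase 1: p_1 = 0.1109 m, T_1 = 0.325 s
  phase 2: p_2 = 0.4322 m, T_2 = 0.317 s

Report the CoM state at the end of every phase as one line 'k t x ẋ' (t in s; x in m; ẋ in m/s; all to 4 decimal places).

1 0.3250 0.1907 0.5531
2 0.6420 0.1975 -0.5048

phase 1: p=0.1109, T=0.325, ωT=1.292785, cosh=1.958712, sinh=1.684206; start (x,ẋ)=(0.033000, 0.548800) → end (x,ẋ)=(0.190679, 0.553055)
phase 2: p=0.4322, T=0.317, ωT=1.260963, cosh=1.906099, sinh=1.622718; start (x,ẋ)=(0.190679, 0.553055) → end (x,ẋ)=(0.197452, -0.504803)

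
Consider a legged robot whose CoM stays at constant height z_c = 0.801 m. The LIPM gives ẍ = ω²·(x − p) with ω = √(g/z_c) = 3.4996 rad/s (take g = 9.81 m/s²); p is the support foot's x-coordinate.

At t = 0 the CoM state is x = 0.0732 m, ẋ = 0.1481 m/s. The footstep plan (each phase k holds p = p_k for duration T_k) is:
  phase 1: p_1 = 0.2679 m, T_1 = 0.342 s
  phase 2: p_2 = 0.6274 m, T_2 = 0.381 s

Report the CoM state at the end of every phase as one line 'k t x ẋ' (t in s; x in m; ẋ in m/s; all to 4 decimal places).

phase 1: p=0.2679, T=0.342, ωT=1.196863, cosh=1.805930, sinh=1.503789; start (x,ẋ)=(0.073200, 0.148100) → end (x,ẋ)=(-0.020075, -0.757182)
phase 2: p=0.6274, T=0.381, ωT=1.333348, cosh=2.028658, sinh=1.765064; start (x,ẋ)=(-0.020075, -0.757182) → end (x,ẋ)=(-1.068000, -5.535531)

1 0.3420 -0.0201 -0.7572
2 0.7230 -1.0680 -5.5355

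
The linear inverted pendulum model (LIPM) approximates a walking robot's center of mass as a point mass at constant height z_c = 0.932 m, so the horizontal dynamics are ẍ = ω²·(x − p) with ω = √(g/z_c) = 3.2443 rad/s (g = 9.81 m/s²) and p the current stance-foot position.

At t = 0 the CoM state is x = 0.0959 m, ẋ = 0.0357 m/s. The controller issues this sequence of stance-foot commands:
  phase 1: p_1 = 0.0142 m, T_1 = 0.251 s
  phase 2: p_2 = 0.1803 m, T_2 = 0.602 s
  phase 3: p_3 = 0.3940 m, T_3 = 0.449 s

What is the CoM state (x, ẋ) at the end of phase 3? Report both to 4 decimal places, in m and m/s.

phase 1: p=0.0142, T=0.251, ωT=0.814319, cosh=1.350290, sinh=0.907349; start (x,ẋ)=(0.095900, 0.035700) → end (x,ẋ)=(0.134503, 0.288707)
phase 2: p=0.1803, T=0.602, ωT=1.953069, cosh=3.596064, sinh=3.454225; start (x,ẋ)=(0.134503, 0.288707) → end (x,ẋ)=(0.322999, 0.524982)
phase 3: p=0.3940, T=0.449, ωT=1.456691, cosh=2.262370, sinh=2.029364; start (x,ẋ)=(0.322999, 0.524982) → end (x,ẋ)=(0.561754, 0.720241)

x = 0.5618, ẋ = 0.7202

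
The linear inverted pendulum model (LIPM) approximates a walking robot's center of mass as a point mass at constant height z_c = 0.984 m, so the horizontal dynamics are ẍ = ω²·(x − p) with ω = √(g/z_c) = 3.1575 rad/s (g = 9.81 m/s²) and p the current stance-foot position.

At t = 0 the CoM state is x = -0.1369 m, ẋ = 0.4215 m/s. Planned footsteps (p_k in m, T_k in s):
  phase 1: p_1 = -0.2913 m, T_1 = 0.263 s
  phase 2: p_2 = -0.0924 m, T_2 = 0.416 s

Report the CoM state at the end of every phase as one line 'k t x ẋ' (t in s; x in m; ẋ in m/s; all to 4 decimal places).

1 0.2630 0.0435 1.0284
2 0.6790 0.7405 2.7910

phase 1: p=-0.2913, T=0.263, ωT=0.830423, cosh=1.365076, sinh=0.929211; start (x,ẋ)=(-0.136900, 0.421500) → end (x,ẋ)=(0.043510, 1.028387)
phase 2: p=-0.0924, T=0.416, ωT=1.313520, cosh=1.994057, sinh=1.725185; start (x,ẋ)=(0.043510, 1.028387) → end (x,ẋ)=(0.740499, 2.791000)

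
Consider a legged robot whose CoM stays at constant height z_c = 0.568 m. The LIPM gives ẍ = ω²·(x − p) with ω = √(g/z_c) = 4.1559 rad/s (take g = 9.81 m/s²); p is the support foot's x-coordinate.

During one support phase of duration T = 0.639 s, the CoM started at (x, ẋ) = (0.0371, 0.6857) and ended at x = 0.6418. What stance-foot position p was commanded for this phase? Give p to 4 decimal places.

p = 0.1287

ωT = 4.1559·0.639 = 2.655620; cosh(ωT) = 7.152032, sinh(ωT) = 7.081777
x(T) = p + (x₀−p)·cosh(ωT) + (ẋ₀/ω)·sinh(ωT) ⇒ p·(1 − cosh) = x(T) − x₀·cosh − (ẋ₀/ω)·sinh
numerator   = 0.6418 − (0.0371)·7.152032 − (0.6857/4.1559)·7.081777 = -0.791994
denominator = 1 − 7.152032 = -6.152032
p = -0.791994 / -6.152032 = 0.1287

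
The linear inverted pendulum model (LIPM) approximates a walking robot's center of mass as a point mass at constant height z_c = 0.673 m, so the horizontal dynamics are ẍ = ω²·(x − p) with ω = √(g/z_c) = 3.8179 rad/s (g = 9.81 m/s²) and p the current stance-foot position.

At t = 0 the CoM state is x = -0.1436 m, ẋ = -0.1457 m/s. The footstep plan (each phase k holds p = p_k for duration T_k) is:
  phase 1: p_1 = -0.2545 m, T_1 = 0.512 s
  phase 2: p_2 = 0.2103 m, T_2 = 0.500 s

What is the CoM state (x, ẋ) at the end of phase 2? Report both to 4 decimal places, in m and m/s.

x = 0.3423, ẋ = 0.7552

phase 1: p=-0.2545, T=0.512, ωT=1.954765, cosh=3.601928, sinh=3.460330; start (x,ẋ)=(-0.143600, -0.145700) → end (x,ẋ)=(0.012899, 0.940321)
phase 2: p=0.2103, T=0.500, ωT=1.908950, cosh=3.447119, sinh=3.298883; start (x,ẋ)=(0.012899, 0.940321) → end (x,ẋ)=(0.342327, 0.755176)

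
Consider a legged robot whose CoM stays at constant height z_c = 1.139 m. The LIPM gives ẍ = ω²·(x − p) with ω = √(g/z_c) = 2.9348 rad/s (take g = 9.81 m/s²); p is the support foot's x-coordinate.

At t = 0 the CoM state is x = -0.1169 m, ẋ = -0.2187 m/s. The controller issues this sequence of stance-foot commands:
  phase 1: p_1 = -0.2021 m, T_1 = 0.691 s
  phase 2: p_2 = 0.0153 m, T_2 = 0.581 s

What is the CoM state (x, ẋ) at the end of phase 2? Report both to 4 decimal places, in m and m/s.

phase 1: p=-0.2021, T=0.691, ωT=2.027947, cosh=3.865037, sinh=3.733432; start (x,ẋ)=(-0.116900, -0.218700) → end (x,ẋ)=(-0.151013, 0.088242)
phase 2: p=0.0153, T=0.581, ωT=1.705119, cosh=2.841895, sinh=2.660144; start (x,ẋ)=(-0.151013, 0.088242) → end (x,ẋ)=(-0.377359, -1.047625)

x = -0.3774, ẋ = -1.0476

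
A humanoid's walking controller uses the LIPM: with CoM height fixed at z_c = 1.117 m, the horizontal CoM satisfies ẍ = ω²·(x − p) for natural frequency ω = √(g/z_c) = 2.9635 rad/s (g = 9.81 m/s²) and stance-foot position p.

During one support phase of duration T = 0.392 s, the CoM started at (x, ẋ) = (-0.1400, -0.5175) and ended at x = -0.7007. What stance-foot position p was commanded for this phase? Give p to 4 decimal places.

ωT = 2.9635·0.392 = 1.161692; cosh(ωT) = 1.754146, sinh(ωT) = 1.441190
x(T) = p + (x₀−p)·cosh(ωT) + (ẋ₀/ω)·sinh(ωT) ⇒ p·(1 − cosh) = x(T) − x₀·cosh − (ẋ₀/ω)·sinh
numerator   = -0.7007 − (-0.1400)·1.754146 − (-0.5175/2.9635)·1.441190 = -0.203452
denominator = 1 − 1.754146 = -0.754146
p = -0.203452 / -0.754146 = 0.2698

p = 0.2698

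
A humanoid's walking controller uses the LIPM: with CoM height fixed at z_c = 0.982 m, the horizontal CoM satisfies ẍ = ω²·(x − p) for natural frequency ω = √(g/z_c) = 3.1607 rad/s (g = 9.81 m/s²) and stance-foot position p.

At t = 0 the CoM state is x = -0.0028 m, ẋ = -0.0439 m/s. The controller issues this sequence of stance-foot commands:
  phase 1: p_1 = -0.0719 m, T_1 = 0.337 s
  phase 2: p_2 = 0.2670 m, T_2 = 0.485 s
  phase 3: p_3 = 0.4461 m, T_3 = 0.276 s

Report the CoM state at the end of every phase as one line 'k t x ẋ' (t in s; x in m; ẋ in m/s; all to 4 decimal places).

phase 1: p=-0.0719, T=0.337, ωT=1.065156, cosh=1.622983, sinh=1.278309; start (x,ẋ)=(-0.002800, -0.043900) → end (x,ẋ)=(0.022493, 0.207939)
phase 2: p=0.2670, T=0.485, ωT=1.532939, cosh=2.423836, sinh=2.207936; start (x,ẋ)=(0.022493, 0.207939) → end (x,ẋ)=(-0.180386, -1.202310)
phase 3: p=0.4461, T=0.276, ωT=0.872353, cosh=1.405251, sinh=0.987284; start (x,ẋ)=(-0.180386, -1.202310) → end (x,ẋ)=(-0.809827, -3.644502)

1 0.3370 0.0225 0.2079
2 0.8220 -0.1804 -1.2023
3 1.0980 -0.8098 -3.6445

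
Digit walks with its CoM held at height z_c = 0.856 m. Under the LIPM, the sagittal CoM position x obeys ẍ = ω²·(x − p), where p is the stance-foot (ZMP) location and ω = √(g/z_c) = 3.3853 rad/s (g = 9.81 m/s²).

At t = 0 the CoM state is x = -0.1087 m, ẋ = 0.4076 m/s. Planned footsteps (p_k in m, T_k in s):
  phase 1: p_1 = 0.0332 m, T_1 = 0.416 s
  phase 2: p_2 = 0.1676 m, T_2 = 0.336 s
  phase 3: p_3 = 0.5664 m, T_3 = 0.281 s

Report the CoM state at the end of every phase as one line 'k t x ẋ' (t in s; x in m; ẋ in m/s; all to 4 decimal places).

1 0.4160 -0.0428 -0.0402
2 0.7520 -0.2109 -1.0658
3 1.0330 -0.9367 -4.4836

phase 1: p=0.0332, T=0.416, ωT=1.408285, cosh=2.166749, sinh=1.922187; start (x,ẋ)=(-0.108700, 0.407600) → end (x,ẋ)=(-0.042825, -0.040202)
phase 2: p=0.1676, T=0.336, ωT=1.137461, cosh=1.719736, sinh=1.399103; start (x,ẋ)=(-0.042825, -0.040202) → end (x,ẋ)=(-0.210890, -1.065789)
phase 3: p=0.5664, T=0.281, ωT=0.951269, cosh=1.487622, sinh=1.101372; start (x,ẋ)=(-0.210890, -1.065789) → end (x,ẋ)=(-0.936657, -4.483596)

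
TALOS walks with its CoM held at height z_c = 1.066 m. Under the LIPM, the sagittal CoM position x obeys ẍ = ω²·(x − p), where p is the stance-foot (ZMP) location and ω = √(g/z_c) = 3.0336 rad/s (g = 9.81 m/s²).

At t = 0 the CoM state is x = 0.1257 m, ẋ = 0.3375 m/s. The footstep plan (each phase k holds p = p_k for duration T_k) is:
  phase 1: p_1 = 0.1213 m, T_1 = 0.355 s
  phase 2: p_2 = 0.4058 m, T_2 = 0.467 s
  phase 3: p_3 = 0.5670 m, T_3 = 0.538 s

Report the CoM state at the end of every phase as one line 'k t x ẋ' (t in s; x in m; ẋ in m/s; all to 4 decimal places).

1 0.3550 0.2729 0.5702
2 0.8220 0.4803 0.4622
3 1.3600 0.7116 0.5803

phase 1: p=0.1213, T=0.355, ωT=1.076928, cosh=1.638144, sinh=1.297504; start (x,ẋ)=(0.125700, 0.337500) → end (x,ẋ)=(0.272860, 0.570192)
phase 2: p=0.4058, T=0.467, ωT=1.416691, cosh=2.182985, sinh=1.940470; start (x,ẋ)=(0.272860, 0.570192) → end (x,ẋ)=(0.480323, 0.462157)
phase 3: p=0.5670, T=0.538, ωT=1.632077, cosh=2.655004, sinh=2.459481; start (x,ẋ)=(0.480323, 0.462157) → end (x,ẋ)=(0.711565, 0.580326)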